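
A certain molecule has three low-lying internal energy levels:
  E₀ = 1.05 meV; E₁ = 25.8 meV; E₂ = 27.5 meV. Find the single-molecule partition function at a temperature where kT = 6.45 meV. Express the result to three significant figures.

Z = 0.882

Eᵢ/kT = 0.16279, 4.0000, 4.2636.
Z = Σ e^(−Eᵢ/kT) = e^(−0.16279) + e^(−4.0000) + e^(−4.2636) = 0.84977 + 0.018316 + 0.014072 = 0.88216.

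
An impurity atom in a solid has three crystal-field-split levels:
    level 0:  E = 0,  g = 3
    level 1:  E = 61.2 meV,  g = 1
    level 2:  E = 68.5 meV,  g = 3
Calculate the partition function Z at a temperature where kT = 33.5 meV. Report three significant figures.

Eᵢ/kT = 0, 1.8269, 2.0448.
Z = Σ gᵢe^(−Eᵢ/kT) = 3·e^(−0) + 1·e^(−1.8269) + 3·e^(−2.0448) = 3.0000 + 0.16091 + 0.38822 = 3.5491.

Z = 3.55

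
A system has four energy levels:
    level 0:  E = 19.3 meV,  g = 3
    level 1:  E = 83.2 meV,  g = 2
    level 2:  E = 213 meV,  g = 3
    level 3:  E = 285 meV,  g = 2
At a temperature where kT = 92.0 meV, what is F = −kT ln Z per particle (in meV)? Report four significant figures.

Eᵢ/kT = 0.209783, 0.904348, 2.31522, 3.09783.
Z = Σ gᵢe^(−Eᵢ/kT) = 3·e^(−0.209783) + 2·e^(−0.904348) + 3·e^(−2.31522) + 2·e^(−3.09783) = 2.43228 + 0.809611 + 0.296233 + 0.0902941 = 3.62842.
F = −kT ln Z = −92.0 × ln(3.62842) = −92.0 × 1.28880 = -118.6 meV.

-118.6 meV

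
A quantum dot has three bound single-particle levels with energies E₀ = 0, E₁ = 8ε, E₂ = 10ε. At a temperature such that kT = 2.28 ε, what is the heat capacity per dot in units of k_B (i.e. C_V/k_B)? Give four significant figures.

0.5599

Eᵢ/kT = 0, 3.50877, 4.38596.
Z = Σ e^(−Eᵢ/kT) = e^(−0) + e^(−3.50877) + e^(−4.38596) = 1.00000 + 0.0299337 + 0.0124509 = 1.04238.
⟨E⟩ = 0.349180 ε, ⟨E²⟩ = 3.03234 ε².
C_V/k_B = (⟨E²⟩ − ⟨E⟩²)/(kT)² = (3.03234 − 0.121927)/5.19840 = 0.5599.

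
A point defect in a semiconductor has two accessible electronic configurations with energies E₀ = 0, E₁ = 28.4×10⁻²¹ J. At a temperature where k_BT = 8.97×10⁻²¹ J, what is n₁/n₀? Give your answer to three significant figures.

n₁/n₀ = exp[−(E₁−E₀)/kT] = exp(−(28.4 ×10⁻²¹ J)/(8.97 ×10⁻²¹ J)) = exp(-3.1661) = 0.0422.

0.0422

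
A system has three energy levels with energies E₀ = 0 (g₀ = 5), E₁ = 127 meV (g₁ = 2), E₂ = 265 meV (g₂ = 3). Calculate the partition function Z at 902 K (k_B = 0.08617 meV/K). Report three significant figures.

k_BT = 0.08617 × 902 K = 77.725 meV.
Eᵢ/kT = 0, 1.6340, 3.4095.
Z = Σ gᵢe^(−Eᵢ/kT) = 5·e^(−0) + 2·e^(−1.6340) + 3·e^(−3.4095) = 5.0000 + 0.39029 + 0.099173 = 5.4895.

Z = 5.49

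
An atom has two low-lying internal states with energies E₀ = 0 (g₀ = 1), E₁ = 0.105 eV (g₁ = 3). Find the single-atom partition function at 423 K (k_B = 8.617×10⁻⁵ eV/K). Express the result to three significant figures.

Z = 1.17

k_BT = 8.617×10⁻⁵ × 423 K = 0.036450 eV.
Eᵢ/kT = 0, 2.8807.
Z = Σ gᵢe^(−Eᵢ/kT) = 1·e^(−0) + 3·e^(−2.8807) = 1.0000 + 0.16829 = 1.1683.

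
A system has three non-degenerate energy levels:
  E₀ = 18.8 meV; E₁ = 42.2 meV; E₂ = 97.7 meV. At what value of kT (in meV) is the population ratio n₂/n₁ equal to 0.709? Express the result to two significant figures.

160 meV

n₂/n₁ = exp[−(E₂−E₁)/kT] = 0.709.
⇒ (E₂−E₁)/kT = ln(1/0.709) = ln(1.410) = 0.3436.
kT = 55.5 meV / 0.3436 = 160 meV.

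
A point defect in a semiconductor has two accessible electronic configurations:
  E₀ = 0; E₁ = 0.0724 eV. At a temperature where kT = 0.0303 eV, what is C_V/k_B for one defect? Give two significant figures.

Eᵢ/kT = 0, 2.389.
Z = Σ e^(−Eᵢ/kT) = e^(−0) + e^(−2.389) = 1.000 + 0.09172 = 1.092.
⟨E⟩ = 0.006081 eV, ⟨E²⟩ = 0.0004403 eV².
C_V/k_B = (⟨E²⟩ − ⟨E⟩²)/(kT)² = (0.0004403 − 0.00003698)/0.0009181 = 0.44.

0.44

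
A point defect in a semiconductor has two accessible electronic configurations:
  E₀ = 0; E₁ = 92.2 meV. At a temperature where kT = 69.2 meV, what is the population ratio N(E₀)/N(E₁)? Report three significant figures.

3.79

n₀/n₁ = exp[−(E₀−E₁)/kT] = exp(−(-92.2 meV)/(69.2 meV)) = exp(1.3324) = 3.79.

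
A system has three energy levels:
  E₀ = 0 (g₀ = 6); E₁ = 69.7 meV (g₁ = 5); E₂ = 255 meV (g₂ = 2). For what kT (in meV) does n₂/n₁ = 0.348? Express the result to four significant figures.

n₂/n₁ = (g₂/g₁) exp[−(E₂−E₁)/kT] = 0.348.
⇒ (E₂−E₁)/kT = ln((2/5)/0.348) = ln(1.14943) = 0.139266.
kT = 185.3 meV / 0.139266 = 1331 meV.

1331 meV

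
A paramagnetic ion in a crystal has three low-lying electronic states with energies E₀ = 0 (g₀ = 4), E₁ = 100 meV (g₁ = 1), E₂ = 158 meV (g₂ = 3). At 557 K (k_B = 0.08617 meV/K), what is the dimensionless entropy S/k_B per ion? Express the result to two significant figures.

1.6

k_BT = 0.08617 × 557 K = 48.00 meV.
Eᵢ/kT = 0, 2.083, 3.292.
Z = Σ gᵢe^(−Eᵢ/kT) = 4·e^(−0) + 1·e^(−2.083) + 3·e^(−3.292) = 4.000 + 0.1246 + 0.1115 = 4.236.
⟨E⟩ = Σ EᵢPᵢ = 7.100 meV.
S/k_B = ln Z + ⟨E⟩/kT = ln(4.236) + 7.100/48.00 = 1.444 + 0.1479 = 1.6.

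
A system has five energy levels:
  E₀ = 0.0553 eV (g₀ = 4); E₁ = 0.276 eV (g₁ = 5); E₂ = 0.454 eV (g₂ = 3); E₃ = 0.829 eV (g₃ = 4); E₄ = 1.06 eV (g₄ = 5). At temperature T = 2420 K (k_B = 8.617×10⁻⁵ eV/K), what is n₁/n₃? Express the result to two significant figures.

18

k_BT = 8.617×10⁻⁵ × 2420 K = 0.2085 eV.
n₁/n₃ = (g₁/g₃) exp[−(E₁−E₃)/kT] = (5/4) × exp(−(-0.553 eV)/(0.2085 eV)) = (5/4) × exp(2.652) = 18.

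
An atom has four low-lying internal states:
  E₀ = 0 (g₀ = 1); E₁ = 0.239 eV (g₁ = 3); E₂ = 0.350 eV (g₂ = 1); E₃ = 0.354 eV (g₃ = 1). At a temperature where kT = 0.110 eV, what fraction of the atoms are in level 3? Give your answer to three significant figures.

0.0281

Eᵢ/kT = 0, 2.1727, 3.1818, 3.2182.
Z = Σ gᵢe^(−Eᵢ/kT) = 1·e^(−0) + 3·e^(−2.1727) + 1·e^(−3.1818) + 1·e^(−3.2182) = 1.0000 + 0.34161 + 0.041511 + 0.040027 = 1.4231.
P₃ = g₃ e^(−E₃/kT) / Z = 0.040027/1.4231 = 0.0281.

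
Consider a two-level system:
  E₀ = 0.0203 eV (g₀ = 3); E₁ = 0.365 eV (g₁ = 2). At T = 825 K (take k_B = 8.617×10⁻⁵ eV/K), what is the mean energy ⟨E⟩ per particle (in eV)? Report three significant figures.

k_BT = 8.617×10⁻⁵ × 825 K = 0.071090 eV.
Eᵢ/kT = 0.28555, 5.1343.
Z = Σ gᵢe^(−Eᵢ/kT) = 3·e^(−0.28555) + 2·e^(−5.1343) = 2.2548 + 0.011782 = 2.2666.
⟨E⟩ = Σ Eᵢ gᵢe^(−Eᵢ/kT) / Z = (0.0203·2.2548 + 0.365·0.011782) / 2.2666 = 0.0221 eV.

0.0221 eV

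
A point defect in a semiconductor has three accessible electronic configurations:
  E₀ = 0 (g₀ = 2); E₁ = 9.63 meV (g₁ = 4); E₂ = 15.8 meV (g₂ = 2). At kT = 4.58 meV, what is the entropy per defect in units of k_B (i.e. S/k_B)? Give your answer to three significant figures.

Eᵢ/kT = 0, 2.1026, 3.4498.
Z = Σ gᵢe^(−Eᵢ/kT) = 2·e^(−0) + 4·e^(−2.1026) + 2·e^(−3.4498) = 2.0000 + 0.48855 + 0.063504 = 2.5521.
⟨E⟩ = Σ EᵢPᵢ = 2.2366 meV.
S/k_B = ln Z + ⟨E⟩/kT = ln(2.5521) + 2.2366/4.58 = 0.93692 + 0.48834 = 1.43.

1.43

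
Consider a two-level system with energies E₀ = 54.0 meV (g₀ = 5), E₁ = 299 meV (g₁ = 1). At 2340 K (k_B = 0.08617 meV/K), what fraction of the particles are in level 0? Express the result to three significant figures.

0.944

k_BT = 0.08617 × 2340 K = 201.64 meV.
Eᵢ/kT = 0.26780, 1.4828.
Z = Σ gᵢe^(−Eᵢ/kT) = 5·e^(−0.26780) + 1·e^(−1.4828) = 3.8253 + 0.22700 = 4.0523.
P₀ = g₀ e^(−E₀/kT) / Z = 3.8253/4.0523 = 0.944.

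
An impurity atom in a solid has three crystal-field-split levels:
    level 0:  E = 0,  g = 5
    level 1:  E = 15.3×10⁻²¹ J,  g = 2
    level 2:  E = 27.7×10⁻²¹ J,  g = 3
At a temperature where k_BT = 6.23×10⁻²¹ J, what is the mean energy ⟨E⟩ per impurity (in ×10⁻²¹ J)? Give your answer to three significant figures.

Eᵢ/kT = 0, 2.4559, 4.4462.
Z = Σ gᵢe^(−Eᵢ/kT) = 5·e^(−0) + 2·e^(−2.4559) + 3·e^(−4.4462) = 5.0000 + 0.17157 + 0.035169 = 5.2067.
⟨E⟩ = Σ Eᵢ gᵢe^(−Eᵢ/kT) / Z = (0·5.0000 + 15.3·0.17157 + 27.7·0.035169) / 5.2067 = 0.691 ×10⁻²¹ J.

0.691 ×10⁻²¹ J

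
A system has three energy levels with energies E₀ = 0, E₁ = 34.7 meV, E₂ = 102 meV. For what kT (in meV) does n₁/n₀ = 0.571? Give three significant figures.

n₁/n₀ = exp[−(E₁−E₀)/kT] = 0.571.
⇒ (E₁−E₀)/kT = ln(1/0.571) = ln(1.7513) = 0.56036.
kT = 34.7 meV / 0.56036 = 61.9 meV.

61.9 meV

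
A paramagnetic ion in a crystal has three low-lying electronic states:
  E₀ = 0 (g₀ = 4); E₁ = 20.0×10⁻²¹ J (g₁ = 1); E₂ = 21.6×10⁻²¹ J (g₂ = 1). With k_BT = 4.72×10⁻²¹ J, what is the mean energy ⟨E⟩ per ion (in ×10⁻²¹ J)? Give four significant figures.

0.1270 ×10⁻²¹ J

Eᵢ/kT = 0, 4.23729, 4.57627.
Z = Σ gᵢe^(−Eᵢ/kT) = 4·e^(−0) + 1·e^(−4.23729) + 1·e^(−4.57627) = 4.00000 + 0.0144467 + 0.0102932 = 4.02474.
⟨E⟩ = Σ Eᵢ gᵢe^(−Eᵢ/kT) / Z = (0·4.00000 + 20.0·0.0144467 + 21.6·0.0102932) / 4.02474 = 0.1270 ×10⁻²¹ J.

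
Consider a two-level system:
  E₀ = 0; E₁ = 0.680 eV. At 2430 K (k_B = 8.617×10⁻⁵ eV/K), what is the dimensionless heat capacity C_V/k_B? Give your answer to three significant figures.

0.380

k_BT = 8.617×10⁻⁵ × 2430 K = 0.20939 eV.
Eᵢ/kT = 0, 3.2475.
Z = Σ e^(−Eᵢ/kT) = e^(−0) + e^(−3.2475) = 1.0000 + 0.038871 = 1.0389.
⟨E⟩ = 0.025443 eV, ⟨E²⟩ = 0.017301 eV².
C_V/k_B = (⟨E²⟩ − ⟨E⟩²)/(kT)² = (0.017301 − 0.00064735)/0.043844 = 0.380.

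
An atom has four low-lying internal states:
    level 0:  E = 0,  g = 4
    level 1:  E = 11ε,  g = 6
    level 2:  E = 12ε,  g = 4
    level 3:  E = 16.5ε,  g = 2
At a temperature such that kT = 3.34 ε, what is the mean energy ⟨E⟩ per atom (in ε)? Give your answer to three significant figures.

Eᵢ/kT = 0, 3.2934, 3.5928, 4.9401.
Z = Σ gᵢe^(−Eᵢ/kT) = 4·e^(−0) + 6·e^(−3.2934) + 4·e^(−3.5928) + 2·e^(−4.9401) = 4.0000 + 0.22276 + 0.11008 + 0.014308 = 4.3471.
⟨E⟩ = Σ Eᵢ gᵢe^(−Eᵢ/kT) / Z = (0·4.0000 + 11·0.22276 + 12·0.11008 + 16.5·0.014308) / 4.3471 = 0.922 ε.

0.922 ε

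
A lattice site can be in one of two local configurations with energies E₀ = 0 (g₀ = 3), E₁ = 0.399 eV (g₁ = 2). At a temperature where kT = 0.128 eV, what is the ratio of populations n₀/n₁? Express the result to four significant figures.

n₀/n₁ = (g₀/g₁) exp[−(E₀−E₁)/kT] = (3/2) × exp(−(-0.399 eV)/(0.128 eV)) = (3/2) × exp(3.11719) = 33.87.

33.87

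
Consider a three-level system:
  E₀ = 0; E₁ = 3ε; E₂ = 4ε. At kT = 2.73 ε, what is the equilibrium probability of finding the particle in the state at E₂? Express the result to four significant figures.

0.1477

Eᵢ/kT = 0, 1.09890, 1.46520.
Z = Σ e^(−Eᵢ/kT) = e^(−0) + e^(−1.09890) + e^(−1.46520) = 1.00000 + 0.333237 + 0.231032 = 1.56427.
P₂ = e^(−E₂/kT) / Z = 0.231032/1.56427 = 0.1477.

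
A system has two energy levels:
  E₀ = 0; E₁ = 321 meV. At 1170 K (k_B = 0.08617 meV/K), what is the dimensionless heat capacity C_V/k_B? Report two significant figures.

k_BT = 0.08617 × 1170 K = 100.8 meV.
Eᵢ/kT = 0, 3.185.
Z = Σ e^(−Eᵢ/kT) = e^(−0) + e^(−3.185) = 1.000 + 0.04138 = 1.041.
⟨E⟩ = 12.76 meV, ⟨E²⟩ = 4096 meV².
C_V/k_B = (⟨E²⟩ − ⟨E⟩²)/(kT)² = (4096 − 162.8)/10160 = 0.39.

0.39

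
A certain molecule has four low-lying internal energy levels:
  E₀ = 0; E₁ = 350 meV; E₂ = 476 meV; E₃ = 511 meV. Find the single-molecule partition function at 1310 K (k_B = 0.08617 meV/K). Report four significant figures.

k_BT = 0.08617 × 1310 K = 112.883 meV.
Eᵢ/kT = 0, 3.10056, 4.21676, 4.52681.
Z = Σ e^(−Eᵢ/kT) = e^(−0) + e^(−3.10056) + e^(−4.21676) + e^(−4.52681) = 1.00000 + 0.0450240 + 0.0147463 + 0.0108151 = 1.07059.

Z = 1.071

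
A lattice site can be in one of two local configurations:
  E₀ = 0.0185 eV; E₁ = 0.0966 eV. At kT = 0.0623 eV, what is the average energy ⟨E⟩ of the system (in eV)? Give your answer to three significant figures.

0.0358 eV

Eᵢ/kT = 0.29695, 1.5506.
Z = Σ e^(−Eᵢ/kT) = e^(−0.29695) + e^(−1.5506) = 0.74308 + 0.21212 = 0.95520.
⟨E⟩ = Σ Eᵢ e^(−Eᵢ/kT) / Z = (0.0185·0.74308 + 0.0966·0.21212) / 0.95520 = 0.0358 eV.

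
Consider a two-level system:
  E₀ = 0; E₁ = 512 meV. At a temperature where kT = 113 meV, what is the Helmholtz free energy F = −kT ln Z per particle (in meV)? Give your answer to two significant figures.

-1.2 meV

Eᵢ/kT = 0, 4.531.
Z = Σ e^(−Eᵢ/kT) = e^(−0) + e^(−4.531) = 1.000 + 0.01077 = 1.011.
F = −kT ln Z = −113 × ln(1.011) = −113 × 0.01094 = -1.2 meV.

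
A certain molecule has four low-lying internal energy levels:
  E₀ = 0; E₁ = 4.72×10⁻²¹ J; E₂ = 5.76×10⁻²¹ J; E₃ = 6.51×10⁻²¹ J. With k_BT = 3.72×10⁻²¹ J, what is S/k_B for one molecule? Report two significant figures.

1.1

Eᵢ/kT = 0, 1.269, 1.548, 1.750.
Z = Σ e^(−Eᵢ/kT) = e^(−0) + e^(−1.269) + e^(−1.548) + e^(−1.750) = 1.000 + 0.2811 + 0.2127 + 0.1738 = 1.668.
⟨E⟩ = Σ EᵢPᵢ = 2.208 ×10⁻²¹ J.
S/k_B = ln Z + ⟨E⟩/kT = ln(1.668) + 2.208/3.72 = 0.5116 + 0.5935 = 1.1.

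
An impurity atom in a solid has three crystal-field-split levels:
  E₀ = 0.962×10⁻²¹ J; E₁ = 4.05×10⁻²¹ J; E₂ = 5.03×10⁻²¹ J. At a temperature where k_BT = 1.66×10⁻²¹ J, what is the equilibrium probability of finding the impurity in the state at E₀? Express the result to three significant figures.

0.805

Eᵢ/kT = 0.57952, 2.4398, 3.0301.
Z = Σ e^(−Eᵢ/kT) = e^(−0.57952) + e^(−2.4398) + e^(−3.0301) = 0.56017 + 0.087178 + 0.048311 = 0.69566.
P₀ = e^(−E₀/kT) / Z = 0.56017/0.69566 = 0.805.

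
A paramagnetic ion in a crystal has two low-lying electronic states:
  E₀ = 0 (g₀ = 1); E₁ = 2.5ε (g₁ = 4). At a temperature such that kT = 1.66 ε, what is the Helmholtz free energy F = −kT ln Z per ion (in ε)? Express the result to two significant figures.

-1.1 ε

Eᵢ/kT = 0, 1.506.
Z = Σ gᵢe^(−Eᵢ/kT) = 1·e^(−0) + 4·e^(−1.506) = 1.000 + 0.8872 = 1.887.
F = −kT ln Z = −1.66 × ln(1.887) = −1.66 × 0.6350 = -1.1 ε.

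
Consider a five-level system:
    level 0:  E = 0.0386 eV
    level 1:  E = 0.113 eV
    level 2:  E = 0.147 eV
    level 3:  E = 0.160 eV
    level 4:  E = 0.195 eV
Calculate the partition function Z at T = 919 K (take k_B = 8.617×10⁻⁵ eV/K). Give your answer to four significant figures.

k_BT = 8.617×10⁻⁵ × 919 K = 0.0791902 eV.
Eᵢ/kT = 0.487434, 1.42694, 1.85629, 2.02045, 2.46243.
Z = Σ e^(−Eᵢ/kT) = e^(−0.487434) + e^(−1.42694) + e^(−1.85629) + e^(−2.02045) + e^(−2.46243) = 0.614200 + 0.240042 + 0.156251 + 0.132596 + 0.0852276 = 1.22832.

Z = 1.228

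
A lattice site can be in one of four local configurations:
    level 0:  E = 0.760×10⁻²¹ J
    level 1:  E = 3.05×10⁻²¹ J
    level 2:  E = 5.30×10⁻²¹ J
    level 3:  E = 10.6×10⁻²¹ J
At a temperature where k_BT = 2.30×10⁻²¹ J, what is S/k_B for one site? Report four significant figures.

0.8810

Eᵢ/kT = 0.330435, 1.32609, 2.30435, 4.60870.
Z = Σ e^(−Eᵢ/kT) = e^(−0.330435) + e^(−1.32609) + e^(−2.30435) + e^(−4.60870) = 0.718611 + 0.265513 + 0.0998237 + 0.00996476 = 1.09391.
⟨E⟩ = Σ EᵢPᵢ = 1.81976 ×10⁻²¹ J.
S/k_B = ln Z + ⟨E⟩/kT = ln(1.09391) + 1.81976/2.30 = 0.0897584 + 0.791200 = 0.8810.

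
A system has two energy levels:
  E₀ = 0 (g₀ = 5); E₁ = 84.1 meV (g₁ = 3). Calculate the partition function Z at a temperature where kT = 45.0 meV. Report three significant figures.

Eᵢ/kT = 0, 1.8689.
Z = Σ gᵢe^(−Eᵢ/kT) = 5·e^(−0) + 3·e^(−1.8689) = 5.0000 + 0.46288 = 5.4629.

Z = 5.46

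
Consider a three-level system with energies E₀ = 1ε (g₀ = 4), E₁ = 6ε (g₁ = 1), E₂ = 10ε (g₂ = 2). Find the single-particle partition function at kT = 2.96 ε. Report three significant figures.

Z = 3.05

Eᵢ/kT = 0.33784, 2.0270, 3.3784.
Z = Σ gᵢe^(−Eᵢ/kT) = 4·e^(−0.33784) + 1·e^(−2.0270) + 2·e^(−3.3784) = 2.8532 + 0.13173 + 0.068204 = 3.0531.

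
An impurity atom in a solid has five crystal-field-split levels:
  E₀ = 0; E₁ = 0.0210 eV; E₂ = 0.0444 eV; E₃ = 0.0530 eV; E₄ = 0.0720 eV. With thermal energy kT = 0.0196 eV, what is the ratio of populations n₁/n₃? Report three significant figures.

5.12

n₁/n₃ = exp[−(E₁−E₃)/kT] = exp(−(-0.0320 eV)/(0.0196 eV)) = exp(1.6327) = 5.12.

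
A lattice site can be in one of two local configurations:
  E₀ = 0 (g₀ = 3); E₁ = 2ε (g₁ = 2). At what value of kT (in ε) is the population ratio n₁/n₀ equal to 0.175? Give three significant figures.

1.50 ε

n₁/n₀ = (g₁/g₀) exp[−(E₁−E₀)/kT] = 0.175.
⇒ (E₁−E₀)/kT = ln((2/3)/0.175) = ln(3.8095) = 1.3375.
kT = 2ε / 1.3375 = 1.50 ε.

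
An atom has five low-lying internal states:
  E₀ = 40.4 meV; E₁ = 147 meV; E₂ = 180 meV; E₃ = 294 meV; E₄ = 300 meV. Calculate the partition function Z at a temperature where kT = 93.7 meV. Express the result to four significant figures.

Z = 1.089

Eᵢ/kT = 0.431163, 1.56884, 1.92102, 3.13767, 3.20171.
Z = Σ e^(−Eᵢ/kT) = e^(−0.431163) + e^(−1.56884) + e^(−1.92102) + e^(−3.13767) + e^(−3.20171) = 0.649753 + 0.208287 + 0.146457 + 0.0433838 + 0.0406926 = 1.08857.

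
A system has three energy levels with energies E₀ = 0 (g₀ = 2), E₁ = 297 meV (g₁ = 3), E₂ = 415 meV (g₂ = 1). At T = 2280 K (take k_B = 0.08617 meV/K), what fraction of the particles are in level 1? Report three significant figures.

0.238

k_BT = 0.08617 × 2280 K = 196.47 meV.
Eᵢ/kT = 0, 1.5117, 2.1123.
Z = Σ gᵢe^(−Eᵢ/kT) = 2·e^(−0) + 3·e^(−1.5117) + 1·e^(−2.1123) = 2.0000 + 0.66160 + 0.12096 = 2.7826.
P₁ = g₁ e^(−E₁/kT) / Z = 0.66160/2.7826 = 0.238.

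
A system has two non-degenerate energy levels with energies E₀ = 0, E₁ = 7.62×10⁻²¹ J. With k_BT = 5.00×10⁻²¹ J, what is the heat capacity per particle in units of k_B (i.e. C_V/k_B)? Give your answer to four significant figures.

0.3411

Eᵢ/kT = 0, 1.52400.
Z = Σ e^(−Eᵢ/kT) = e^(−0) + e^(−1.52400) = 1.00000 + 0.217839 = 1.21784.
⟨E⟩ = 1.36301, ⟨E²⟩ = 10.3862.
C_V/k_B = (⟨E²⟩ − ⟨E⟩²)/(kT)² = (10.3862 − 1.85780)/25.0000 = 0.3411.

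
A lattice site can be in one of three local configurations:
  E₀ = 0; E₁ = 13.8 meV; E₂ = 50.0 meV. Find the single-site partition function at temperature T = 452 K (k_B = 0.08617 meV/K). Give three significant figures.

k_BT = 0.08617 × 452 K = 38.949 meV.
Eᵢ/kT = 0, 0.35431, 1.2837.
Z = Σ e^(−Eᵢ/kT) = e^(−0) + e^(−0.35431) + e^(−1.2837) = 1.0000 + 0.70166 + 0.27701 = 1.9787.

Z = 1.98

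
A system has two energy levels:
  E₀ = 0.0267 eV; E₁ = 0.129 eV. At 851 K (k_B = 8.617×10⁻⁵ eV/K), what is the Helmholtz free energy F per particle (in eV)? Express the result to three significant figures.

k_BT = 8.617×10⁻⁵ × 851 K = 0.073331 eV.
Eᵢ/kT = 0.36410, 1.7591.
Z = Σ e^(−Eᵢ/kT) = e^(−0.36410) + e^(−1.7591) = 0.69482 + 0.17220 = 0.86702.
F = −kT ln Z = −0.073331 × ln(0.86702) = −0.073331 × -0.14269 = 0.0105 eV.

0.0105 eV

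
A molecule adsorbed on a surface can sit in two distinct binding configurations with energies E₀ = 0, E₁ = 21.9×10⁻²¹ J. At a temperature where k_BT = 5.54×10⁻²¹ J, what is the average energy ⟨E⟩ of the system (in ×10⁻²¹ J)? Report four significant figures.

0.4125 ×10⁻²¹ J

Eᵢ/kT = 0, 3.95307.
Z = Σ e^(−Eᵢ/kT) = e^(−0) + e^(−3.95307) = 1.00000 + 0.0191957 = 1.01920.
⟨E⟩ = Σ Eᵢ e^(−Eᵢ/kT) / Z = (0·1.00000 + 21.9·0.0191957) / 1.01920 = 0.4125 ×10⁻²¹ J.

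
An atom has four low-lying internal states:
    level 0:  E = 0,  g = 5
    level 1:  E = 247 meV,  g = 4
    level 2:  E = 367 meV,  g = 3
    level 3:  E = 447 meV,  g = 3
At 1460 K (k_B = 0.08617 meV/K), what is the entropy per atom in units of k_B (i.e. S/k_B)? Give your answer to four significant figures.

2.083

k_BT = 0.08617 × 1460 K = 125.808 meV.
Eᵢ/kT = 0, 1.96331, 2.91714, 3.55303.
Z = Σ gᵢe^(−Eᵢ/kT) = 5·e^(−0) + 4·e^(−1.96331) + 3·e^(−2.91714) + 3·e^(−3.55303) = 5.00000 + 0.561572 + 0.162264 + 0.0859132 = 5.80975.
⟨E⟩ = Σ EᵢPᵢ = 40.7354 meV.
S/k_B = ln Z + ⟨E⟩/kT = ln(5.80975) + 40.7354/125.808 = 1.75954 + 0.323790 = 2.083.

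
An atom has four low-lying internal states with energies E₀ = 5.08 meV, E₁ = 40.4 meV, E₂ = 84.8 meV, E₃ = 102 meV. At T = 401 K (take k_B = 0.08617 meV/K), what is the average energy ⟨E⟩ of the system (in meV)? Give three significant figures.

22.5 meV

k_BT = 0.08617 × 401 K = 34.554 meV.
Eᵢ/kT = 0.14702, 1.1692, 2.4541, 2.9519.
Z = Σ e^(−Eᵢ/kT) = e^(−0.14702) + e^(−1.1692) + e^(−2.4541) + e^(−2.9519) = 0.86328 + 0.31062 + 0.085941 + 0.052240 = 1.3121.
⟨E⟩ = Σ Eᵢ e^(−Eᵢ/kT) / Z = (5.08·0.86328 + 40.4·0.31062 + 84.8·0.085941 + 102·0.052240) / 1.3121 = 22.5 meV.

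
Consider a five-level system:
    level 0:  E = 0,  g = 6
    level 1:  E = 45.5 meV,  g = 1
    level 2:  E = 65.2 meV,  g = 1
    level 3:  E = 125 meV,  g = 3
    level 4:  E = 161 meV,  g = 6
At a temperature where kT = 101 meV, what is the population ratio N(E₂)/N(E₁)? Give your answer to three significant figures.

0.823

n₂/n₁ = (g₂/g₁) exp[−(E₂−E₁)/kT] = (1/1) × exp(−(19.7 meV)/(101 meV)) = (1/1) × exp(-0.19505) = 0.823.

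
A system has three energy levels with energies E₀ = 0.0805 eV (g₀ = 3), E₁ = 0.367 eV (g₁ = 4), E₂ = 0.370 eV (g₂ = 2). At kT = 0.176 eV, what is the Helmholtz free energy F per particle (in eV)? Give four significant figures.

-0.1709 eV

Eᵢ/kT = 0.457386, 2.08523, 2.10227.
Z = Σ gᵢe^(−Eᵢ/kT) = 3·e^(−0.457386) + 4·e^(−2.08523) + 2·e^(−2.10227) = 1.89881 + 0.497114 + 0.244358 = 2.64028.
F = −kT ln Z = −0.176 × ln(2.64028) = −0.176 × 0.970885 = -0.1709 eV.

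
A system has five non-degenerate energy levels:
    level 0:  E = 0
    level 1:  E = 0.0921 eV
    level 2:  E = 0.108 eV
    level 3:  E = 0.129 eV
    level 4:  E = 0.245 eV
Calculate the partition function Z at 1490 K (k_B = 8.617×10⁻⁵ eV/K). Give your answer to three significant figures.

Z = 2.43

k_BT = 8.617×10⁻⁵ × 1490 K = 0.12839 eV.
Eᵢ/kT = 0, 0.71735, 0.84119, 1.0048, 1.9082.
Z = Σ e^(−Eᵢ/kT) = e^(−0) + e^(−0.71735) + e^(−0.84119) + e^(−1.0048) + e^(−1.9082) = 1.0000 + 0.48804 + 0.43120 + 0.36612 + 0.14835 = 2.4337.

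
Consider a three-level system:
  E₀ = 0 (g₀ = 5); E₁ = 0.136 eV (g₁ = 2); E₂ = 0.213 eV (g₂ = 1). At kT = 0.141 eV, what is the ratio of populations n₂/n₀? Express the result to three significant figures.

0.0442

n₂/n₀ = (g₂/g₀) exp[−(E₂−E₀)/kT] = (1/5) × exp(−(0.213 eV)/(0.141 eV)) = (1/5) × exp(-1.5106) = 0.0442.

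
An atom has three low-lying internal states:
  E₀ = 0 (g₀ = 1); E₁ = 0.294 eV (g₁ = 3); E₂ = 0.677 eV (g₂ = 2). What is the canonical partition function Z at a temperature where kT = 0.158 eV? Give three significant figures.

Eᵢ/kT = 0, 1.8608, 4.2848.
Z = Σ gᵢe^(−Eᵢ/kT) = 1·e^(−0) + 3·e^(−1.8608) + 2·e^(−4.2848) = 1.0000 + 0.46664 + 0.027553 = 1.4942.

Z = 1.49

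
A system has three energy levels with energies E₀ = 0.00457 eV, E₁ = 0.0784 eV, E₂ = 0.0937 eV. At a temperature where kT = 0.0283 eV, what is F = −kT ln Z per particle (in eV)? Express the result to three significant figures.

Eᵢ/kT = 0.16148, 2.7703, 3.3110.
Z = Σ e^(−Eᵢ/kT) = e^(−0.16148) + e^(−2.7703) + e^(−3.3110) = 0.85088 + 0.062643 + 0.036480 = 0.95000.
F = −kT ln Z = −0.0283 × ln(0.95000) = −0.0283 × -0.051293 = 0.00145 eV.

0.00145 eV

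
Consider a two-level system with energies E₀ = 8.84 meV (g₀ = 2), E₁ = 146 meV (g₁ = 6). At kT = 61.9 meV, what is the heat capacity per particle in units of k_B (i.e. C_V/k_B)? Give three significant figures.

Eᵢ/kT = 0.14281, 2.3586.
Z = Σ gᵢe^(−Eᵢ/kT) = 2·e^(−0.14281) + 6·e^(−2.3586) = 1.7338 + 0.56732 = 2.3011.
⟨E⟩ = 42.656 meV, ⟨E²⟩ = 5314.2 meV².
C_V/k_B = (⟨E²⟩ − ⟨E⟩²)/(kT)² = (5314.2 − 1819.5)/3831.6 = 0.912.

0.912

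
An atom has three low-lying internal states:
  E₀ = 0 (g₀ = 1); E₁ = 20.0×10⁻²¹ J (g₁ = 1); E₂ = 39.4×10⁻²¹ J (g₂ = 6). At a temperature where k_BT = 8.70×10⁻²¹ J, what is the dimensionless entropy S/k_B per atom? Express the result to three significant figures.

Eᵢ/kT = 0, 2.2989, 4.5287.
Z = Σ gᵢe^(−Eᵢ/kT) = 1·e^(−0) + 1·e^(−2.2989) + 6·e^(−4.5287) = 1.0000 + 0.10037 + 0.064768 = 1.1651.
⟨E⟩ = Σ EᵢPᵢ = 3.9132 ×10⁻²¹ J.
S/k_B = ln Z + ⟨E⟩/kT = ln(1.1651) + 3.9132/8.70 = 0.15281 + 0.44979 = 0.603.

0.603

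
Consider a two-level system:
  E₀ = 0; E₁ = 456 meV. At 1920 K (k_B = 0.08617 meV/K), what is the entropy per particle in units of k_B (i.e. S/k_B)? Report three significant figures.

0.226

k_BT = 0.08617 × 1920 K = 165.45 meV.
Eᵢ/kT = 0, 2.7561.
Z = Σ e^(−Eᵢ/kT) = e^(−0) + e^(−2.7561) = 1.0000 + 0.063539 = 1.0635.
⟨E⟩ = Σ EᵢPᵢ = 27.244 meV.
S/k_B = ln Z + ⟨E⟩/kT = ln(1.0635) + 27.244/165.45 = 0.061565 + 0.16467 = 0.226.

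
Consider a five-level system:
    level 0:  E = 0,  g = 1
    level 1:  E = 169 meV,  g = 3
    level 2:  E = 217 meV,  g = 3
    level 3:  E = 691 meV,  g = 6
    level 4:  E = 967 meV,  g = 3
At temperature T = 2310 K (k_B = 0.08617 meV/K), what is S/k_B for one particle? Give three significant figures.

k_BT = 0.08617 × 2310 K = 199.05 meV.
Eᵢ/kT = 0, 0.84903, 1.0902, 3.4715, 4.8581.
Z = Σ gᵢe^(−Eᵢ/kT) = 1·e^(−0) + 3·e^(−0.84903) + 3·e^(−1.0902) + 6·e^(−3.4715) + 3·e^(−4.8581) = 1.0000 + 1.2835 + 1.0084 + 0.18642 + 0.023296 = 3.5016.
⟨E⟩ = Σ EᵢPᵢ = 167.66 meV.
S/k_B = ln Z + ⟨E⟩/kT = ln(3.5016) + 167.66/199.05 = 1.2532 + 0.84230 = 2.10.

2.10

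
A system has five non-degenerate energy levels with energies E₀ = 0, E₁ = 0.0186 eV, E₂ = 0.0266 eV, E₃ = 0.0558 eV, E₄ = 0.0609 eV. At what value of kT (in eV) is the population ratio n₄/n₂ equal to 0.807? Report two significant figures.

0.16 eV

n₄/n₂ = exp[−(E₄−E₂)/kT] = 0.807.
⇒ (E₄−E₂)/kT = ln(1/0.807) = ln(1.239) = 0.2143.
kT = 0.0343 eV / 0.2143 = 0.16 eV.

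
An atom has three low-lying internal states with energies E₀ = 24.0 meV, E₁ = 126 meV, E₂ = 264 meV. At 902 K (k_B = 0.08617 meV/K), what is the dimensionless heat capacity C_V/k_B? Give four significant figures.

0.5421

k_BT = 0.08617 × 902 K = 77.7253 meV.
Eᵢ/kT = 0.308780, 1.62109, 3.39658.
Z = Σ e^(−Eᵢ/kT) = e^(−0.308780) + e^(−1.62109) + e^(−3.39658) = 0.734342 + 0.197683 + 0.0334876 = 0.965513.
⟨E⟩ = 53.2080 meV, ⟨E²⟩ = 6105.92 meV².
C_V/k_B = (⟨E²⟩ − ⟨E⟩²)/(kT)² = (6105.92 − 2831.09)/6041.22 = 0.5421.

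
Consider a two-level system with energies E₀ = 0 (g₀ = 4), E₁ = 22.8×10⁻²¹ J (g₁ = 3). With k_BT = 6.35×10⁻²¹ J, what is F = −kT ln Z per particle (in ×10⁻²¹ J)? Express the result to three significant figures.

Eᵢ/kT = 0, 3.5906.
Z = Σ gᵢe^(−Eᵢ/kT) = 4·e^(−0) + 3·e^(−3.5906) = 4.0000 + 0.082745 = 4.0827.
F = −kT ln Z = −6.35 × ln(4.0827) = −6.35 × 1.4068 = -8.93 ×10⁻²¹ J.

-8.93 ×10⁻²¹ J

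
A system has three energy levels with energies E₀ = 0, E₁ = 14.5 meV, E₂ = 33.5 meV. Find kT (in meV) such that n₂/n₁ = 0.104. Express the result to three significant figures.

8.39 meV

n₂/n₁ = exp[−(E₂−E₁)/kT] = 0.104.
⇒ (E₂−E₁)/kT = ln(1/0.104) = ln(9.6154) = 2.2634.
kT = 19.0 meV / 2.2634 = 8.39 meV.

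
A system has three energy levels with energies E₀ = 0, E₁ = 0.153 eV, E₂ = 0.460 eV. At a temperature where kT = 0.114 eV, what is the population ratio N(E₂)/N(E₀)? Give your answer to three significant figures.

n₂/n₀ = exp[−(E₂−E₀)/kT] = exp(−(0.460 eV)/(0.114 eV)) = exp(-4.0351) = 0.0177.

0.0177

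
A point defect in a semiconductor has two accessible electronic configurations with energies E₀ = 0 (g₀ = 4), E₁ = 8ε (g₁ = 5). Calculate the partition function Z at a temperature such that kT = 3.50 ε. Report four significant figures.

Z = 4.509

Eᵢ/kT = 0, 2.28571.
Z = Σ gᵢe^(−Eᵢ/kT) = 4·e^(−0) + 5·e^(−2.28571) = 4.00000 + 0.508509 = 4.50851.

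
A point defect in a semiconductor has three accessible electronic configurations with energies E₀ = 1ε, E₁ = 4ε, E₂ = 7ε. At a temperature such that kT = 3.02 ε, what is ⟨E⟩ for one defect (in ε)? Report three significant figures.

Eᵢ/kT = 0.33113, 1.3245, 2.3179.
Z = Σ e^(−Eᵢ/kT) = e^(−0.33113) + e^(−1.3245) + e^(−2.3179) = 0.71811 + 0.26594 + 0.098480 = 1.0825.
⟨E⟩ = Σ Eᵢ e^(−Eᵢ/kT) / Z = (1·0.71811 + 4·0.26594 + 7·0.098480) / 1.0825 = 2.28 ε.

2.28 ε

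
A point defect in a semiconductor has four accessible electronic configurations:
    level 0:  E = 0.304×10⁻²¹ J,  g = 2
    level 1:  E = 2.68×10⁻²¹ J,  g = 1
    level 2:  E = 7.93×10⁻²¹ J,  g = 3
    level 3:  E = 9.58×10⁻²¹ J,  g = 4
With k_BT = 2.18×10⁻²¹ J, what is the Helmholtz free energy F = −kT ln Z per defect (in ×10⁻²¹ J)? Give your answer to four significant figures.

-1.679 ×10⁻²¹ J

Eᵢ/kT = 0.139450, 1.22936, 3.63761, 4.39450.
Z = Σ gᵢe^(−Eᵢ/kT) = 2·e^(−0.139450) + 1·e^(−1.22936) + 3·e^(−3.63761) + 4·e^(−4.39450) = 1.73967 + 0.292480 + 0.0789455 + 0.0493802 = 2.16048.
F = −kT ln Z = −2.18 × ln(2.16048) = −2.18 × 0.770330 = -1.679 ×10⁻²¹ J.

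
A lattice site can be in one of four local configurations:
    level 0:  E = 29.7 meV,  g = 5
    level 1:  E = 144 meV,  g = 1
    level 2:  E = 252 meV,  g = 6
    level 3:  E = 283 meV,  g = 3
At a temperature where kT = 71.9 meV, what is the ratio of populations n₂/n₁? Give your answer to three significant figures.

n₂/n₁ = (g₂/g₁) exp[−(E₂−E₁)/kT] = (6/1) × exp(−(108 meV)/(71.9 meV)) = (6/1) × exp(-1.5021) = 1.34.

1.34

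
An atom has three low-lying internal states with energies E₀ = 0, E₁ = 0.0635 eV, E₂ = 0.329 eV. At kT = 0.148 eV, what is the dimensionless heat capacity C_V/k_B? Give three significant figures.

0.285

Eᵢ/kT = 0, 0.42905, 2.2230.
Z = Σ e^(−Eᵢ/kT) = e^(−0) + e^(−0.42905) + e^(−2.2230) = 1.0000 + 0.65113 + 0.10828 = 1.7594.
⟨E⟩ = 0.043748 eV, ⟨E²⟩ = 0.0081538 eV².
C_V/k_B = (⟨E²⟩ − ⟨E⟩²)/(kT)² = (0.0081538 − 0.0019139)/0.021904 = 0.285.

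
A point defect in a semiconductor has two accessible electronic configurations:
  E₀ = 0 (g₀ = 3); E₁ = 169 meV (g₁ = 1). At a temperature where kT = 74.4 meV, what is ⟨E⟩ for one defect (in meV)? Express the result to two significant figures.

5.6 meV

Eᵢ/kT = 0, 2.272.
Z = Σ gᵢe^(−Eᵢ/kT) = 3·e^(−0) + 1·e^(−2.272) = 3.000 + 0.1031 = 3.103.
⟨E⟩ = Σ Eᵢ gᵢe^(−Eᵢ/kT) / Z = (0·3.000 + 169·0.1031) / 3.103 = 5.6 meV.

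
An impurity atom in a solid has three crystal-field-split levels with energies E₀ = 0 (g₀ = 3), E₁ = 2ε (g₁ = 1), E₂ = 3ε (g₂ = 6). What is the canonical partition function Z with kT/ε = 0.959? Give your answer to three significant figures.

Eᵢ/kT = 0, 2.0855, 3.1283.
Z = Σ gᵢe^(−Eᵢ/kT) = 3·e^(−0) + 1·e^(−2.0855) + 6·e^(−3.1283) = 3.0000 + 0.12424 + 0.26275 = 3.3870.

Z = 3.39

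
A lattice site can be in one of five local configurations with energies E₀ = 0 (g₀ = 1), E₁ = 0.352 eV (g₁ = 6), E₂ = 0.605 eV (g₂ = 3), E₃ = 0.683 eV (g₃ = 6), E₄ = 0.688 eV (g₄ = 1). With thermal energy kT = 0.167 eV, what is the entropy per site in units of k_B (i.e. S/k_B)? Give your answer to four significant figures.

1.852

Eᵢ/kT = 0, 2.10778, 3.62275, 4.08982, 4.11976.
Z = Σ gᵢe^(−Eᵢ/kT) = 1·e^(−0) + 6·e^(−2.10778) + 3·e^(−3.62275) + 6·e^(−4.08982) + 1·e^(−4.11976) = 1.00000 + 0.729044 + 0.0801274 + 0.100453 + 0.0162484 = 1.92587.
⟨E⟩ = Σ EᵢPᵢ = 0.199852 eV.
S/k_B = ln Z + ⟨E⟩/kT = ln(1.92587) + 0.199852/0.167 = 0.655378 + 1.19672 = 1.852.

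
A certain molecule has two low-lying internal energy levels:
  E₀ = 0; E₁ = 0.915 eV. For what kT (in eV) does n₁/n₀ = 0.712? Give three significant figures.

2.69 eV

n₁/n₀ = exp[−(E₁−E₀)/kT] = 0.712.
⇒ (E₁−E₀)/kT = ln(1/0.712) = ln(1.4045) = 0.33968.
kT = 0.915 eV / 0.33968 = 2.69 eV.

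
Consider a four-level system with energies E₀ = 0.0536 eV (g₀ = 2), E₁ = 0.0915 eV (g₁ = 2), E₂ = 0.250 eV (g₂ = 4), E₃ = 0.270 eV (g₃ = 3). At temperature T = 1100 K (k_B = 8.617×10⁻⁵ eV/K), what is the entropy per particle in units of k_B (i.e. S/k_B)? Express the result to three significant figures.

1.97

k_BT = 8.617×10⁻⁵ × 1100 K = 0.094787 eV.
Eᵢ/kT = 0.56548, 0.96532, 2.6375, 2.8485.
Z = Σ gᵢe^(−Eᵢ/kT) = 2·e^(−0.56548) + 2·e^(−0.96532) + 4·e^(−2.6375) + 3·e^(−2.8485) = 1.1362 + 0.76172 + 0.28616 + 0.17379 = 2.3579.
⟨E⟩ = Σ EᵢPᵢ = 0.10563 eV.
S/k_B = ln Z + ⟨E⟩/kT = ln(2.3579) + 0.10563/0.094787 = 0.85777 + 1.1144 = 1.97.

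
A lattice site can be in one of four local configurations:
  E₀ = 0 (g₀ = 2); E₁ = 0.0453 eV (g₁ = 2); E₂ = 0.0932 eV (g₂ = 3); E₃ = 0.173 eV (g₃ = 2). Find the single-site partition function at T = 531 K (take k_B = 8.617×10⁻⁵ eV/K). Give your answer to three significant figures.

k_BT = 8.617×10⁻⁵ × 531 K = 0.045756 eV.
Eᵢ/kT = 0, 0.99003, 2.0369, 3.7809.
Z = Σ gᵢe^(−Eᵢ/kT) = 2·e^(−0) + 2·e^(−0.99003) + 3·e^(−2.0369) + 2·e^(−3.7809) = 2.0000 + 0.74313 + 0.39130 + 0.045604 = 3.1800.

Z = 3.18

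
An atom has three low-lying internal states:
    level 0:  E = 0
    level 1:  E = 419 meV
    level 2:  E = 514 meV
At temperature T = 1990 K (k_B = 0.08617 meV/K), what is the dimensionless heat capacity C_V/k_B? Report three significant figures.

k_BT = 0.08617 × 1990 K = 171.48 meV.
Eᵢ/kT = 0, 2.4434, 2.9974.
Z = Σ e^(−Eᵢ/kT) = e^(−0) + e^(−2.4434) + e^(−2.9974) = 1.0000 + 0.086865 + 0.049917 = 1.1368.
⟨E⟩ = 54.586 meV, ⟨E²⟩ = 25016 meV².
C_V/k_B = (⟨E²⟩ − ⟨E⟩²)/(kT)² = (25016 − 2979.6)/29405 = 0.749.

0.749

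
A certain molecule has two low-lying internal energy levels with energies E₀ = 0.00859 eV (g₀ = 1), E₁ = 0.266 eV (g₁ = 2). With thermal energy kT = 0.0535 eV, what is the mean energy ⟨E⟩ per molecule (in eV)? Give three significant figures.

Eᵢ/kT = 0.16056, 4.9720.
Z = Σ gᵢe^(−Eᵢ/kT) = 1·e^(−0.16056) + 2·e^(−4.9720) = 0.85167 + 0.013859 = 0.86553.
⟨E⟩ = Σ Eᵢ gᵢe^(−Eᵢ/kT) / Z = (0.00859·0.85167 + 0.266·0.013859) / 0.86553 = 0.0127 eV.

0.0127 eV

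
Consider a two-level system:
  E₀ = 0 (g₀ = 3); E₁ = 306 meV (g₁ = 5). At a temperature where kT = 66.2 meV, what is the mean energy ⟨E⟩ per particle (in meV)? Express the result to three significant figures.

4.93 meV

Eᵢ/kT = 0, 4.6224.
Z = Σ gᵢe^(−Eᵢ/kT) = 3·e^(−0) + 5·e^(−4.6224) = 3.0000 + 0.049146 = 3.0491.
⟨E⟩ = Σ Eᵢ gᵢe^(−Eᵢ/kT) / Z = (0·3.0000 + 306·0.049146) / 3.0491 = 4.93 meV.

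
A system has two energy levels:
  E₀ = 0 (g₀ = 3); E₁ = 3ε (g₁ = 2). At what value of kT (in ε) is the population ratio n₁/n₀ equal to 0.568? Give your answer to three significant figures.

18.7 ε

n₁/n₀ = (g₁/g₀) exp[−(E₁−E₀)/kT] = 0.568.
⇒ (E₁−E₀)/kT = ln((2/3)/0.568) = ln(1.1737) = 0.16016.
kT = 3ε / 0.16016 = 18.7 ε.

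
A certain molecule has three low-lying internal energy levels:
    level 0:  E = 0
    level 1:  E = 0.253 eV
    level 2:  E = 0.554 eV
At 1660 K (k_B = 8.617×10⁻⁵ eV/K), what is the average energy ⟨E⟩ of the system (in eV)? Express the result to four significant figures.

0.04589 eV

k_BT = 8.617×10⁻⁵ × 1660 K = 0.143042 eV.
Eᵢ/kT = 0, 1.76871, 3.87299.
Z = Σ e^(−Eᵢ/kT) = e^(−0) + e^(−1.76871) + e^(−3.87299) = 1.00000 + 0.170553 + 0.0207961 = 1.19135.
⟨E⟩ = Σ Eᵢ e^(−Eᵢ/kT) / Z = (0·1.00000 + 0.253·0.170553 + 0.554·0.0207961) / 1.19135 = 0.04589 eV.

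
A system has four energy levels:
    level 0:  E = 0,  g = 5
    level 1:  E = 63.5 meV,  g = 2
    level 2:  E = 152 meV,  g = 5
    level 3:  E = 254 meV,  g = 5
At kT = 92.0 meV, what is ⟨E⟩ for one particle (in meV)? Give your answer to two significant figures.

40 meV

Eᵢ/kT = 0, 0.6902, 1.652, 2.761.
Z = Σ gᵢe^(−Eᵢ/kT) = 5·e^(−0) + 2·e^(−0.6902) + 5·e^(−1.652) + 5·e^(−2.761) = 5.000 + 1.003 + 0.9583 + 0.3161 = 7.277.
⟨E⟩ = Σ Eᵢ gᵢe^(−Eᵢ/kT) / Z = (0·5.000 + 63.5·1.003 + 152·0.9583 + 254·0.3161) / 7.277 = 40 meV.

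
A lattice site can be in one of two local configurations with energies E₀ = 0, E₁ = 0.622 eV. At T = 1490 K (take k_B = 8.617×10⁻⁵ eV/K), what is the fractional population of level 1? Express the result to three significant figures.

k_BT = 8.617×10⁻⁵ × 1490 K = 0.12839 eV.
Eᵢ/kT = 0, 4.8446.
Z = Σ e^(−Eᵢ/kT) = e^(−0) + e^(−4.8446) = 1.0000 + 0.0078708 = 1.0079.
P₁ = e^(−E₁/kT) / Z = 0.0078708/1.0079 = 0.00781.

0.00781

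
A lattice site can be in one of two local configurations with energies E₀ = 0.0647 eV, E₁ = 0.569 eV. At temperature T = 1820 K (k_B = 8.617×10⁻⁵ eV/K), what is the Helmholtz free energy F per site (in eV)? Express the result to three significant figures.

0.0585 eV

k_BT = 8.617×10⁻⁵ × 1820 K = 0.15683 eV.
Eᵢ/kT = 0.41255, 3.6281.
Z = Σ e^(−Eᵢ/kT) = e^(−0.41255) + e^(−3.6281) = 0.66196 + 0.026567 = 0.68853.
F = −kT ln Z = −0.15683 × ln(0.68853) = −0.15683 × -0.37320 = 0.0585 eV.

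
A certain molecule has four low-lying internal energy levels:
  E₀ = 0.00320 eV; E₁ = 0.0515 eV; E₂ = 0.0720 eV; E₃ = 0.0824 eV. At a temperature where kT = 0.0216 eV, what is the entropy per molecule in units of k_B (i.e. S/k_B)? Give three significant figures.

0.556

Eᵢ/kT = 0.14815, 2.3843, 3.3333, 3.8148.
Z = Σ e^(−Eᵢ/kT) = e^(−0.14815) + e^(−2.3843) + e^(−3.3333) + e^(−3.8148) = 0.86230 + 0.092153 + 0.035675 + 0.022042 = 1.0122.
⟨E⟩ = Σ EᵢPᵢ = 0.011747 eV.
S/k_B = ln Z + ⟨E⟩/kT = ln(1.0122) + 0.011747/0.0216 = 0.012126 + 0.54384 = 0.556.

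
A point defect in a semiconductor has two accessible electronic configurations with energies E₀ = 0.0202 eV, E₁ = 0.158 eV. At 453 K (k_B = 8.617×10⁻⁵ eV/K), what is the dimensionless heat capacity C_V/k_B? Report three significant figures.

k_BT = 8.617×10⁻⁵ × 453 K = 0.039035 eV.
Eᵢ/kT = 0.51748, 4.0476.
Z = Σ e^(−Eᵢ/kT) = e^(−0.51748) + e^(−4.0476) = 0.59602 + 0.017464 = 0.61348.
⟨E⟩ = 0.024123 eV, ⟨E²⟩ = 0.0011071 eV².
C_V/k_B = (⟨E²⟩ − ⟨E⟩²)/(kT)² = (0.0011071 − 0.00058192)/0.0015237 = 0.345.

0.345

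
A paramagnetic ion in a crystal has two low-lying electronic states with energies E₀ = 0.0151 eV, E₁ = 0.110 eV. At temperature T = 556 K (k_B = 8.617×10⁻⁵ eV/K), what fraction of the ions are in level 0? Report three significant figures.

0.879

k_BT = 8.617×10⁻⁵ × 556 K = 0.047911 eV.
Eᵢ/kT = 0.31517, 2.2959.
Z = Σ e^(−Eᵢ/kT) = e^(−0.31517) + e^(−2.2959) = 0.72966 + 0.10067 = 0.83033.
P₀ = e^(−E₀/kT) / Z = 0.72966/0.83033 = 0.879.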